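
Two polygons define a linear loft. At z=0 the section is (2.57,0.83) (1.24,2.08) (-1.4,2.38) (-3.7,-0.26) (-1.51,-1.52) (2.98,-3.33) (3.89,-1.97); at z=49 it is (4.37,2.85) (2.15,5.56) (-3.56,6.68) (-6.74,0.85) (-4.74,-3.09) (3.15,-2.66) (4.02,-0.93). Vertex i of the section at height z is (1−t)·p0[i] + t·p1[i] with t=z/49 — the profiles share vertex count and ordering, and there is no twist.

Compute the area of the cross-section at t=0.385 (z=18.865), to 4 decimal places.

Area at t=0.385: 43.2246

Cross-section at t=0.385: each vertex is (1-t)·p0[i] + t·p1[i].
  v1: (1-0.385)·(2.57,0.83) + 0.385·(4.37,2.85) = (3.2630,1.6077)
  v2: (1-0.385)·(1.24,2.08) + 0.385·(2.15,5.56) = (1.5903,3.4198)
  v3: (1-0.385)·(-1.4,2.38) + 0.385·(-3.56,6.68) = (-2.2316,4.0355)
  v4: (1-0.385)·(-3.7,-0.26) + 0.385·(-6.74,0.85) = (-4.8704,0.1673)
  v5: (1-0.385)·(-1.51,-1.52) + 0.385·(-4.74,-3.09) = (-2.7536,-2.1244)
  v6: (1-0.385)·(2.98,-3.33) + 0.385·(3.15,-2.66) = (3.0454,-3.0720)
  v7: (1-0.385)·(3.89,-1.97) + 0.385·(4.02,-0.93) = (3.9400,-1.5696)
Shoelace sum Σ(x_i·y_{i+1} − x_{i+1}·y_i):
  i=1: 3.2630·3.4198 − 1.5903·1.6077 = +8.6020 (running +8.6020)
  i=2: 1.5903·4.0355 − -2.2316·3.4198 = +14.0495 (running +22.6515)
  i=3: -2.2316·0.1673 − -4.8704·4.0355 = +19.2810 (running +41.9325)
  i=4: -4.8704·-2.1244 − -2.7536·0.1673 = +10.8077 (running +52.7403)
  i=5: -2.7536·-3.0720 − 3.0454·-2.1244 = +14.9289 (running +67.6692)
  i=6: 3.0454·-1.5696 − 3.9400·-3.0720 = +7.3239 (running +74.9931)
  i=7: 3.9400·1.6077 − 3.2630·-1.5696 = +11.4560 (running +86.4491)
Area = |Σ|/2 = |86.4491|/2 = 43.2246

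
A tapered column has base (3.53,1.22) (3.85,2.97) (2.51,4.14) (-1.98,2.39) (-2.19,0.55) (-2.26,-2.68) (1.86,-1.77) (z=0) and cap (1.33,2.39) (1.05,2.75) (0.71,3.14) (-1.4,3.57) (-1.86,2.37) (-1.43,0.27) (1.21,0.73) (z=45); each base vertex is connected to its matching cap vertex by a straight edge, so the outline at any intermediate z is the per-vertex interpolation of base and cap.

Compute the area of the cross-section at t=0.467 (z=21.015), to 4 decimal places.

Cross-section at t=0.467: each vertex is (1-t)·p0[i] + t·p1[i].
  v1: (1-0.467)·(3.53,1.22) + 0.467·(1.33,2.39) = (2.5026,1.7664)
  v2: (1-0.467)·(3.85,2.97) + 0.467·(1.05,2.75) = (2.5424,2.8673)
  v3: (1-0.467)·(2.51,4.14) + 0.467·(0.71,3.14) = (1.6694,3.6730)
  v4: (1-0.467)·(-1.98,2.39) + 0.467·(-1.4,3.57) = (-1.7091,2.9411)
  v5: (1-0.467)·(-2.19,0.55) + 0.467·(-1.86,2.37) = (-2.0359,1.3999)
  v6: (1-0.467)·(-2.26,-2.68) + 0.467·(-1.43,0.27) = (-1.8724,-1.3023)
  v7: (1-0.467)·(1.86,-1.77) + 0.467·(1.21,0.73) = (1.5564,-0.6025)
Shoelace sum Σ(x_i·y_{i+1} − x_{i+1}·y_i):
  i=1: 2.5026·2.8673 − 2.5424·1.7664 = +2.6847 (running +2.6847)
  i=2: 2.5424·3.6730 − 1.6694·2.8673 = +4.5516 (running +7.2364)
  i=3: 1.6694·2.9411 − -1.7091·3.6730 = +11.1875 (running +18.4238)
  i=4: -1.7091·1.3999 − -2.0359·2.9411 = +3.5950 (running +22.0188)
  i=5: -2.0359·-1.3023 − -1.8724·1.3999 = +5.2727 (running +27.2915)
  i=6: -1.8724·-0.6025 − 1.5564·-1.3023 = +3.1552 (running +30.4467)
  i=7: 1.5564·1.7664 − 2.5026·-0.6025 = +4.2571 (running +34.7038)
Area = |Σ|/2 = |34.7038|/2 = 17.3519

Area at t=0.467: 17.3519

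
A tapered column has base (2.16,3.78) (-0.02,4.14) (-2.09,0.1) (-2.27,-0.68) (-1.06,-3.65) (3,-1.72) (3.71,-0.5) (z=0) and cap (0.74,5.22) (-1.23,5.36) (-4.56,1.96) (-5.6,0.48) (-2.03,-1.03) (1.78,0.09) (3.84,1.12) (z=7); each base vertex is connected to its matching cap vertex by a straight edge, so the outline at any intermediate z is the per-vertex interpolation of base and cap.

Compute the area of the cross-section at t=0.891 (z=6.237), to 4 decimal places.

Cross-section at t=0.891: each vertex is (1-t)·p0[i] + t·p1[i].
  v1: (1-0.891)·(2.16,3.78) + 0.891·(0.74,5.22) = (0.8948,5.0630)
  v2: (1-0.891)·(-0.02,4.14) + 0.891·(-1.23,5.36) = (-1.0981,5.2270)
  v3: (1-0.891)·(-2.09,0.1) + 0.891·(-4.56,1.96) = (-4.2908,1.7573)
  v4: (1-0.891)·(-2.27,-0.68) + 0.891·(-5.6,0.48) = (-5.2370,0.3536)
  v5: (1-0.891)·(-1.06,-3.65) + 0.891·(-2.03,-1.03) = (-1.9243,-1.3156)
  v6: (1-0.891)·(3,-1.72) + 0.891·(1.78,0.09) = (1.9130,-0.1073)
  v7: (1-0.891)·(3.71,-0.5) + 0.891·(3.84,1.12) = (3.8258,0.9434)
Shoelace sum Σ(x_i·y_{i+1} − x_{i+1}·y_i):
  i=1: 0.8948·5.2270 − -1.0981·5.0630 = +10.2368 (running +10.2368)
  i=2: -1.0981·1.7573 − -4.2908·5.2270 = +20.4983 (running +30.7351)
  i=3: -4.2908·0.3536 − -5.2370·1.7573 = +7.6858 (running +38.4209)
  i=4: -5.2370·-1.3156 − -1.9243·0.3536 = +7.5701 (running +45.9909)
  i=5: -1.9243·-0.1073 − 1.9130·-1.3156 = +2.7231 (running +48.7141)
  i=6: 1.9130·0.9434 − 3.8258·-0.1073 = +2.2152 (running +50.9293)
  i=7: 3.8258·5.0630 − 0.8948·0.9434 = +18.5262 (running +69.4555)
Area = |Σ|/2 = |69.4555|/2 = 34.7277

Area at t=0.891: 34.7277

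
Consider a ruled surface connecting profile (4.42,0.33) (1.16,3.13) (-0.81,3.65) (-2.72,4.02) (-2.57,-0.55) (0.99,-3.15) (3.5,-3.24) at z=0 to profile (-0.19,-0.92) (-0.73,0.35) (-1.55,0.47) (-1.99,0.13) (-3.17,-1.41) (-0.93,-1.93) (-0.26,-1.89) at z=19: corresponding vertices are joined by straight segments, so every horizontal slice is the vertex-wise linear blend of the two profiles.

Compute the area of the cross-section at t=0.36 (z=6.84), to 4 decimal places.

Cross-section at t=0.36: each vertex is (1-t)·p0[i] + t·p1[i].
  v1: (1-0.36)·(4.42,0.33) + 0.36·(-0.19,-0.92) = (2.7604,-0.1200)
  v2: (1-0.36)·(1.16,3.13) + 0.36·(-0.73,0.35) = (0.4796,2.1292)
  v3: (1-0.36)·(-0.81,3.65) + 0.36·(-1.55,0.47) = (-1.0764,2.5052)
  v4: (1-0.36)·(-2.72,4.02) + 0.36·(-1.99,0.13) = (-2.4572,2.6196)
  v5: (1-0.36)·(-2.57,-0.55) + 0.36·(-3.17,-1.41) = (-2.7860,-0.8596)
  v6: (1-0.36)·(0.99,-3.15) + 0.36·(-0.93,-1.93) = (0.2988,-2.7108)
  v7: (1-0.36)·(3.5,-3.24) + 0.36·(-0.26,-1.89) = (2.1464,-2.7540)
Shoelace sum Σ(x_i·y_{i+1} − x_{i+1}·y_i):
  i=1: 2.7604·2.1292 − 0.4796·-0.1200 = +5.9350 (running +5.9350)
  i=2: 0.4796·2.5052 − -1.0764·2.1292 = +3.4934 (running +9.4284)
  i=3: -1.0764·2.6196 − -2.4572·2.5052 = +3.3360 (running +12.7644)
  i=4: -2.4572·-0.8596 − -2.7860·2.6196 = +9.4104 (running +22.1748)
  i=5: -2.7860·-2.7108 − 0.2988·-0.8596 = +7.8091 (running +29.9840)
  i=6: 0.2988·-2.7540 − 2.1464·-2.7108 = +4.9956 (running +34.9795)
  i=7: 2.1464·-0.1200 − 2.7604·-2.7540 = +7.3446 (running +42.3241)
Area = |Σ|/2 = |42.3241|/2 = 21.1620

Area at t=0.36: 21.1620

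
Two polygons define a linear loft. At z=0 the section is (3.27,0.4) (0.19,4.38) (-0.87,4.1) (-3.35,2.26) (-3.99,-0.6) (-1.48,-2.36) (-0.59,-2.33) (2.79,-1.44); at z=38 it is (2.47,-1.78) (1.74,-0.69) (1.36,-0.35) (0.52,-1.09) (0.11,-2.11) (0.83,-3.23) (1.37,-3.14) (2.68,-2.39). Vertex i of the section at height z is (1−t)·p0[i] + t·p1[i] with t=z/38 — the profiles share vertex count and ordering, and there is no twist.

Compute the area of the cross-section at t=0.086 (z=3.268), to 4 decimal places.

Area at t=0.086: 29.2161

Cross-section at t=0.086: each vertex is (1-t)·p0[i] + t·p1[i].
  v1: (1-0.086)·(3.27,0.4) + 0.086·(2.47,-1.78) = (3.2012,0.2125)
  v2: (1-0.086)·(0.19,4.38) + 0.086·(1.74,-0.69) = (0.3233,3.9440)
  v3: (1-0.086)·(-0.87,4.1) + 0.086·(1.36,-0.35) = (-0.6782,3.7173)
  v4: (1-0.086)·(-3.35,2.26) + 0.086·(0.52,-1.09) = (-3.0172,1.9719)
  v5: (1-0.086)·(-3.99,-0.6) + 0.086·(0.11,-2.11) = (-3.6374,-0.7299)
  v6: (1-0.086)·(-1.48,-2.36) + 0.086·(0.83,-3.23) = (-1.2813,-2.4348)
  v7: (1-0.086)·(-0.59,-2.33) + 0.086·(1.37,-3.14) = (-0.4214,-2.3997)
  v8: (1-0.086)·(2.79,-1.44) + 0.086·(2.68,-2.39) = (2.7805,-1.5217)
Shoelace sum Σ(x_i·y_{i+1} − x_{i+1}·y_i):
  i=1: 3.2012·3.9440 − 0.3233·0.2125 = +12.5568 (running +12.5568)
  i=2: 0.3233·3.7173 − -0.6782·3.9440 = +3.8767 (running +16.4335)
  i=3: -0.6782·1.9719 − -3.0172·3.7173 = +9.8784 (running +26.3118)
  i=4: -3.0172·-0.7299 − -3.6374·1.9719 = +9.3747 (running +35.6865)
  i=5: -3.6374·-2.4348 − -1.2813·-0.7299 = +7.9212 (running +43.6078)
  i=6: -1.2813·-2.3997 − -0.4214·-2.4348 = +2.0486 (running +45.6564)
  i=7: -0.4214·-1.5217 − 2.7805·-2.3997 = +7.3137 (running +52.9701)
  i=8: 2.7805·0.2125 − 3.2012·-1.5217 = +5.4622 (running +58.4322)
Area = |Σ|/2 = |58.4322|/2 = 29.2161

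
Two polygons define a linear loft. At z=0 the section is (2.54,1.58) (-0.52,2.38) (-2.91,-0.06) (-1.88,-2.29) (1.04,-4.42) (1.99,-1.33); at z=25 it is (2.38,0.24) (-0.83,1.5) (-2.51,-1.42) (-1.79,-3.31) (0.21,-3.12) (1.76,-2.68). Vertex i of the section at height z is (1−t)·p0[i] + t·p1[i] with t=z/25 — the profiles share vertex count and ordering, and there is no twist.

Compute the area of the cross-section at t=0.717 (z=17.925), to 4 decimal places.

Cross-section at t=0.717: each vertex is (1-t)·p0[i] + t·p1[i].
  v1: (1-0.717)·(2.54,1.58) + 0.717·(2.38,0.24) = (2.4253,0.6192)
  v2: (1-0.717)·(-0.52,2.38) + 0.717·(-0.83,1.5) = (-0.7423,1.7490)
  v3: (1-0.717)·(-2.91,-0.06) + 0.717·(-2.51,-1.42) = (-2.6232,-1.0351)
  v4: (1-0.717)·(-1.88,-2.29) + 0.717·(-1.79,-3.31) = (-1.8155,-3.0213)
  v5: (1-0.717)·(1.04,-4.42) + 0.717·(0.21,-3.12) = (0.4449,-3.4879)
  v6: (1-0.717)·(1.99,-1.33) + 0.717·(1.76,-2.68) = (1.8251,-2.2980)
Shoelace sum Σ(x_i·y_{i+1} − x_{i+1}·y_i):
  i=1: 2.4253·1.7490 − -0.7423·0.6192 = +4.7015 (running +4.7015)
  i=2: -0.7423·-1.0351 − -2.6232·1.7490 = +5.3564 (running +10.0580)
  i=3: -2.6232·-3.0213 − -1.8155·-1.0351 = +6.0463 (running +16.1043)
  i=4: -1.8155·-3.4879 − 0.4449·-3.0213 = +7.6763 (running +23.7807)
  i=5: 0.4449·-2.2980 − 1.8251·-3.4879 = +5.3434 (running +29.1240)
  i=6: 1.8251·0.6192 − 2.4253·-2.2980 = +6.7033 (running +35.8274)
Area = |Σ|/2 = |35.8274|/2 = 17.9137

Area at t=0.717: 17.9137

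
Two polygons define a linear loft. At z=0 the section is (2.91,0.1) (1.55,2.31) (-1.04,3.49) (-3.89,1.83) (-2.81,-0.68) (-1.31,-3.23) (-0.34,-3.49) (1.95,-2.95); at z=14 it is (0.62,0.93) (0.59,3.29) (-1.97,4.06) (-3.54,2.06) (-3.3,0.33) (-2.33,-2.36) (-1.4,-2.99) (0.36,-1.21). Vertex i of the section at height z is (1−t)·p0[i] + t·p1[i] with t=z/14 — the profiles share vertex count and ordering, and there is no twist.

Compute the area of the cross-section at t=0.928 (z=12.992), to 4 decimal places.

Cross-section at t=0.928: each vertex is (1-t)·p0[i] + t·p1[i].
  v1: (1-0.928)·(2.91,0.1) + 0.928·(0.62,0.93) = (0.7849,0.8702)
  v2: (1-0.928)·(1.55,2.31) + 0.928·(0.59,3.29) = (0.6591,3.2194)
  v3: (1-0.928)·(-1.04,3.49) + 0.928·(-1.97,4.06) = (-1.9030,4.0190)
  v4: (1-0.928)·(-3.89,1.83) + 0.928·(-3.54,2.06) = (-3.5652,2.0434)
  v5: (1-0.928)·(-2.81,-0.68) + 0.928·(-3.3,0.33) = (-3.2647,0.2573)
  v6: (1-0.928)·(-1.31,-3.23) + 0.928·(-2.33,-2.36) = (-2.2566,-2.4226)
  v7: (1-0.928)·(-0.34,-3.49) + 0.928·(-1.4,-2.99) = (-1.3237,-3.0260)
  v8: (1-0.928)·(1.95,-2.95) + 0.928·(0.36,-1.21) = (0.4745,-1.3353)
Shoelace sum Σ(x_i·y_{i+1} − x_{i+1}·y_i):
  i=1: 0.7849·3.2194 − 0.6591·0.8702 = +1.9533 (running +1.9533)
  i=2: 0.6591·4.0190 − -1.9030·3.2194 = +8.7757 (running +10.7290)
  i=3: -1.9030·2.0434 − -3.5652·4.0190 = +10.4396 (running +21.1686)
  i=4: -3.5652·0.2573 − -3.2647·2.0434 = +5.7540 (running +26.9226)
  i=5: -3.2647·-2.4226 − -2.2566·0.2573 = +8.4898 (running +35.4124)
  i=6: -2.2566·-3.0260 − -1.3237·-2.4226 = +3.6216 (running +39.0340)
  i=7: -1.3237·-1.3353 − 0.4745·-3.0260 = +3.2033 (running +42.2373)
  i=8: 0.4745·0.8702 − 0.7849·-1.3353 = +1.4609 (running +43.6982)
Area = |Σ|/2 = |43.6982|/2 = 21.8491

Area at t=0.928: 21.8491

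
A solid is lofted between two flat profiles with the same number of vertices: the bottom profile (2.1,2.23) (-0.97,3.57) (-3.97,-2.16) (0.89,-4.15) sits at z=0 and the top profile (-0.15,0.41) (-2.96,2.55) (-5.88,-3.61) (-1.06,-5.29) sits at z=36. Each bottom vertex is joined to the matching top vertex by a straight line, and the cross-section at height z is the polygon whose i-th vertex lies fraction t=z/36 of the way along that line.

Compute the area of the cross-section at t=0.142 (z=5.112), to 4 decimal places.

Cross-section at t=0.142: each vertex is (1-t)·p0[i] + t·p1[i].
  v1: (1-0.142)·(2.1,2.23) + 0.142·(-0.15,0.41) = (1.7805,1.9716)
  v2: (1-0.142)·(-0.97,3.57) + 0.142·(-2.96,2.55) = (-1.2526,3.4252)
  v3: (1-0.142)·(-3.97,-2.16) + 0.142·(-5.88,-3.61) = (-4.2412,-2.3659)
  v4: (1-0.142)·(0.89,-4.15) + 0.142·(-1.06,-5.29) = (0.6131,-4.3119)
Shoelace sum Σ(x_i·y_{i+1} − x_{i+1}·y_i):
  i=1: 1.7805·3.4252 − -1.2526·1.9716 = +8.5680 (running +8.5680)
  i=2: -1.2526·-2.3659 − -4.2412·3.4252 = +17.4903 (running +26.0584)
  i=3: -4.2412·-4.3119 − 0.6131·-2.3659 = +19.7382 (running +45.7965)
  i=4: 0.6131·1.9716 − 1.7805·-4.3119 = +8.8861 (running +54.6826)
Area = |Σ|/2 = |54.6826|/2 = 27.3413

Area at t=0.142: 27.3413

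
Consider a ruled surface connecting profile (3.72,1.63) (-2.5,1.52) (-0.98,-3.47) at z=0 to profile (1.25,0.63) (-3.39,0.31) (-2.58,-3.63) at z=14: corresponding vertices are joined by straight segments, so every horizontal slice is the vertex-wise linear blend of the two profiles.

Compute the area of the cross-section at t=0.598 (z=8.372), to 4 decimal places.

Cross-section at t=0.598: each vertex is (1-t)·p0[i] + t·p1[i].
  v1: (1-0.598)·(3.72,1.63) + 0.598·(1.25,0.63) = (2.2429,1.0320)
  v2: (1-0.598)·(-2.5,1.52) + 0.598·(-3.39,0.31) = (-3.0322,0.7964)
  v3: (1-0.598)·(-0.98,-3.47) + 0.598·(-2.58,-3.63) = (-1.9368,-3.5657)
Shoelace sum Σ(x_i·y_{i+1} − x_{i+1}·y_i):
  i=1: 2.2429·0.7964 − -3.0322·1.0320 = +4.9156 (running +4.9156)
  i=2: -3.0322·-3.5657 − -1.9368·0.7964 = +12.3544 (running +17.2700)
  i=3: -1.9368·1.0320 − 2.2429·-3.5657 = +5.9988 (running +23.2688)
Area = |Σ|/2 = |23.2688|/2 = 11.6344

Area at t=0.598: 11.6344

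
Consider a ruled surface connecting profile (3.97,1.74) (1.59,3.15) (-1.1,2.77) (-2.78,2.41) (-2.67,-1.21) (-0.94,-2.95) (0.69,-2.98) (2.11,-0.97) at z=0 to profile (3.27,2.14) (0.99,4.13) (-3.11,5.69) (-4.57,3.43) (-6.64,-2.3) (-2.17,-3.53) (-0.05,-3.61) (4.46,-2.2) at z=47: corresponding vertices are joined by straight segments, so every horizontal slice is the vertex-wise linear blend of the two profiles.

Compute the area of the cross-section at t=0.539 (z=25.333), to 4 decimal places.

Area at t=0.539: 48.6644

Cross-section at t=0.539: each vertex is (1-t)·p0[i] + t·p1[i].
  v1: (1-0.539)·(3.97,1.74) + 0.539·(3.27,2.14) = (3.5927,1.9556)
  v2: (1-0.539)·(1.59,3.15) + 0.539·(0.99,4.13) = (1.2666,3.6782)
  v3: (1-0.539)·(-1.1,2.77) + 0.539·(-3.11,5.69) = (-2.1834,4.3439)
  v4: (1-0.539)·(-2.78,2.41) + 0.539·(-4.57,3.43) = (-3.7448,2.9598)
  v5: (1-0.539)·(-2.67,-1.21) + 0.539·(-6.64,-2.3) = (-4.8098,-1.7975)
  v6: (1-0.539)·(-0.94,-2.95) + 0.539·(-2.17,-3.53) = (-1.6030,-3.2626)
  v7: (1-0.539)·(0.69,-2.98) + 0.539·(-0.05,-3.61) = (0.2911,-3.3196)
  v8: (1-0.539)·(2.11,-0.97) + 0.539·(4.46,-2.2) = (3.3766,-1.6330)
Shoelace sum Σ(x_i·y_{i+1} − x_{i+1}·y_i):
  i=1: 3.5927·3.6782 − 1.2666·1.9556 = +10.7378 (running +10.7378)
  i=2: 1.2666·4.3439 − -2.1834·3.6782 = +13.5329 (running +24.2707)
  i=3: -2.1834·2.9598 − -3.7448·4.3439 = +9.8047 (running +34.0754)
  i=4: -3.7448·-1.7975 − -4.8098·2.9598 = +20.9674 (running +55.0427)
  i=5: -4.8098·-3.2626 − -1.6030·-1.7975 = +12.8113 (running +67.8540)
  i=6: -1.6030·-3.3196 − 0.2911·-3.2626 = +6.2711 (running +74.1251)
  i=7: 0.2911·-1.6330 − 3.3766·-3.3196 = +10.7336 (running +84.8587)
  i=8: 3.3766·1.9556 − 3.5927·-1.6330 = +12.4701 (running +97.3288)
Area = |Σ|/2 = |97.3288|/2 = 48.6644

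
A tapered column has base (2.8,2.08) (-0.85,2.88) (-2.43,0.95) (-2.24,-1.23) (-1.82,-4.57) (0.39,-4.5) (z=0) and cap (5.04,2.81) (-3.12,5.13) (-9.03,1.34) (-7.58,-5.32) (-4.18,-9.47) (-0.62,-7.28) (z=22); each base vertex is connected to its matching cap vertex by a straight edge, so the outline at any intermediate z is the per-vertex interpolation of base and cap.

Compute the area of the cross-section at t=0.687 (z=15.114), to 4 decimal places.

Cross-section at t=0.687: each vertex is (1-t)·p0[i] + t·p1[i].
  v1: (1-0.687)·(2.8,2.08) + 0.687·(5.04,2.81) = (4.3389,2.5815)
  v2: (1-0.687)·(-0.85,2.88) + 0.687·(-3.12,5.13) = (-2.4095,4.4257)
  v3: (1-0.687)·(-2.43,0.95) + 0.687·(-9.03,1.34) = (-6.9642,1.2179)
  v4: (1-0.687)·(-2.24,-1.23) + 0.687·(-7.58,-5.32) = (-5.9086,-4.0398)
  v5: (1-0.687)·(-1.82,-4.57) + 0.687·(-4.18,-9.47) = (-3.4413,-7.9363)
  v6: (1-0.687)·(0.39,-4.5) + 0.687·(-0.62,-7.28) = (-0.3039,-6.4099)
Shoelace sum Σ(x_i·y_{i+1} − x_{i+1}·y_i):
  i=1: 4.3389·4.4257 − -2.4095·2.5815 = +25.4229 (running +25.4229)
  i=2: -2.4095·1.2179 − -6.9642·4.4257 = +27.8872 (running +53.3101)
  i=3: -6.9642·-4.0398 − -5.9086·1.2179 = +35.3304 (running +88.6406)
  i=4: -5.9086·-7.9363 − -3.4413·-4.0398 = +32.9899 (running +121.6305)
  i=5: -3.4413·-6.4099 − -0.3039·-7.9363 = +19.6468 (running +141.2773)
  i=6: -0.3039·2.5815 − 4.3389·-6.4099 = +27.0272 (running +168.3044)
Area = |Σ|/2 = |168.3044|/2 = 84.1522

Area at t=0.687: 84.1522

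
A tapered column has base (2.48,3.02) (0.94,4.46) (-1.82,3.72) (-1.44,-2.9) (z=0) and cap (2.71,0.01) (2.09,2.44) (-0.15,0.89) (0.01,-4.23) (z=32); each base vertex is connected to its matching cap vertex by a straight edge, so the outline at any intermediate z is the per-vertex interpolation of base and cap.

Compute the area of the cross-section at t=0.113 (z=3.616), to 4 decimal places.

Area at t=0.113: 15.9089

Cross-section at t=0.113: each vertex is (1-t)·p0[i] + t·p1[i].
  v1: (1-0.113)·(2.48,3.02) + 0.113·(2.71,0.01) = (2.5060,2.6799)
  v2: (1-0.113)·(0.94,4.46) + 0.113·(2.09,2.44) = (1.0699,4.2317)
  v3: (1-0.113)·(-1.82,3.72) + 0.113·(-0.15,0.89) = (-1.6313,3.4002)
  v4: (1-0.113)·(-1.44,-2.9) + 0.113·(0.01,-4.23) = (-1.2761,-3.0503)
Shoelace sum Σ(x_i·y_{i+1} − x_{i+1}·y_i):
  i=1: 2.5060·4.2317 − 1.0699·2.6799 = +7.7374 (running +7.7374)
  i=2: 1.0699·3.4002 − -1.6313·4.2317 = +10.5412 (running +18.2786)
  i=3: -1.6313·-3.0503 − -1.2761·3.4002 = +9.3151 (running +27.5937)
  i=4: -1.2761·2.6799 − 2.5060·-3.0503 = +4.2241 (running +31.8178)
Area = |Σ|/2 = |31.8178|/2 = 15.9089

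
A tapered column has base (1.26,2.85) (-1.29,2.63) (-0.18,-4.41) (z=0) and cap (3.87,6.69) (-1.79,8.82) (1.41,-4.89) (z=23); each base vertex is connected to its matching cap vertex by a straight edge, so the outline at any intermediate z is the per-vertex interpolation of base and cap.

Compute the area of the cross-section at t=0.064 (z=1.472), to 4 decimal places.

Cross-section at t=0.064: each vertex is (1-t)·p0[i] + t·p1[i].
  v1: (1-0.064)·(1.26,2.85) + 0.064·(3.87,6.69) = (1.4270,3.0958)
  v2: (1-0.064)·(-1.29,2.63) + 0.064·(-1.79,8.82) = (-1.3220,3.0262)
  v3: (1-0.064)·(-0.18,-4.41) + 0.064·(1.41,-4.89) = (-0.0782,-4.4407)
Shoelace sum Σ(x_i·y_{i+1} − x_{i+1}·y_i):
  i=1: 1.4270·3.0262 − -1.3220·3.0958 = +8.4110 (running +8.4110)
  i=2: -1.3220·-4.4407 − -0.0782·3.0262 = +6.1074 (running +14.5184)
  i=3: -0.0782·3.0958 − 1.4270·-4.4407 = +6.0949 (running +20.6133)
Area = |Σ|/2 = |20.6133|/2 = 10.3067

Area at t=0.064: 10.3067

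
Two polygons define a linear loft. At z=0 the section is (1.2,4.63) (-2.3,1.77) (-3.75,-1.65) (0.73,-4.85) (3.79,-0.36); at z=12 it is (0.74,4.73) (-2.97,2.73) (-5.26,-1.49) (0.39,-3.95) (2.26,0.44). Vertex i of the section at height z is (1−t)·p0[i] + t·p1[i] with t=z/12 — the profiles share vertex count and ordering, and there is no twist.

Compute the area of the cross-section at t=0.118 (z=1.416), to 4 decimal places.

Cross-section at t=0.118: each vertex is (1-t)·p0[i] + t·p1[i].
  v1: (1-0.118)·(1.2,4.63) + 0.118·(0.74,4.73) = (1.1457,4.6418)
  v2: (1-0.118)·(-2.3,1.77) + 0.118·(-2.97,2.73) = (-2.3791,1.8833)
  v3: (1-0.118)·(-3.75,-1.65) + 0.118·(-5.26,-1.49) = (-3.9282,-1.6311)
  v4: (1-0.118)·(0.73,-4.85) + 0.118·(0.39,-3.95) = (0.6899,-4.7438)
  v5: (1-0.118)·(3.79,-0.36) + 0.118·(2.26,0.44) = (3.6095,-0.2656)
Shoelace sum Σ(x_i·y_{i+1} − x_{i+1}·y_i):
  i=1: 1.1457·1.8833 − -2.3791·4.6418 = +13.2008 (running +13.2008)
  i=2: -2.3791·-1.6311 − -3.9282·1.8833 = +11.2784 (running +24.4792)
  i=3: -3.9282·-4.7438 − 0.6899·-1.6311 = +19.7598 (running +44.2390)
  i=4: 0.6899·-0.2656 − 3.6095·-4.7438 = +16.9393 (running +61.1783)
  i=5: 3.6095·4.6418 − 1.1457·-0.2656 = +17.0587 (running +78.2370)
Area = |Σ|/2 = |78.2370|/2 = 39.1185

Area at t=0.118: 39.1185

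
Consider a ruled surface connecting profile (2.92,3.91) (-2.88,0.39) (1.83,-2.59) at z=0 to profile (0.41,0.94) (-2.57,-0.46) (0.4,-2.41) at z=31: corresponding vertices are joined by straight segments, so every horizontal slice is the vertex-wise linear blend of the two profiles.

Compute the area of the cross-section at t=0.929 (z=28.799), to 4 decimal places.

Cross-section at t=0.929: each vertex is (1-t)·p0[i] + t·p1[i].
  v1: (1-0.929)·(2.92,3.91) + 0.929·(0.41,0.94) = (0.5882,1.1509)
  v2: (1-0.929)·(-2.88,0.39) + 0.929·(-2.57,-0.46) = (-2.5920,-0.3997)
  v3: (1-0.929)·(1.83,-2.59) + 0.929·(0.4,-2.41) = (0.5015,-2.4228)
Shoelace sum Σ(x_i·y_{i+1} − x_{i+1}·y_i):
  i=1: 0.5882·-0.3997 − -2.5920·1.1509 = +2.7480 (running +2.7480)
  i=2: -2.5920·-2.4228 − 0.5015·-0.3997 = +6.4803 (running +9.2283)
  i=3: 0.5015·1.1509 − 0.5882·-2.4228 = +2.0023 (running +11.2306)
Area = |Σ|/2 = |11.2306|/2 = 5.6153

Area at t=0.929: 5.6153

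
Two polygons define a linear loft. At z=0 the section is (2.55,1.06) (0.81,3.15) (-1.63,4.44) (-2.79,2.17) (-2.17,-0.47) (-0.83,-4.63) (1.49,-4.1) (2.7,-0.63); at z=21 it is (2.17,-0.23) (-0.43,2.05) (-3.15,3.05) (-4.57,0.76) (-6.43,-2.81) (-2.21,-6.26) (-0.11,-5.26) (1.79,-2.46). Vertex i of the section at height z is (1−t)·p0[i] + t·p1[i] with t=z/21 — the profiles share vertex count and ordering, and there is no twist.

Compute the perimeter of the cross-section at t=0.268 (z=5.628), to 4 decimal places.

Cross-section at t=0.268: each vertex is (1-t)·p0[i] + t·p1[i].
  v1: (1-0.268)·(2.55,1.06) + 0.268·(2.17,-0.23) = (2.4482,0.7143)
  v2: (1-0.268)·(0.81,3.15) + 0.268·(-0.43,2.05) = (0.4777,2.8552)
  v3: (1-0.268)·(-1.63,4.44) + 0.268·(-3.15,3.05) = (-2.0374,4.0675)
  v4: (1-0.268)·(-2.79,2.17) + 0.268·(-4.57,0.76) = (-3.2670,1.7921)
  v5: (1-0.268)·(-2.17,-0.47) + 0.268·(-6.43,-2.81) = (-3.3117,-1.0971)
  v6: (1-0.268)·(-0.83,-4.63) + 0.268·(-2.21,-6.26) = (-1.1998,-5.0668)
  v7: (1-0.268)·(1.49,-4.1) + 0.268·(-0.11,-5.26) = (1.0612,-4.4109)
  v8: (1-0.268)·(2.7,-0.63) + 0.268·(1.79,-2.46) = (2.4561,-1.1204)
Perimeter = Σ |v_{i+1} − v_i|:
  edge 1→2: √(-1.9705² + 2.1409²) = 2.9097 (running 2.9097)
  edge 2→3: √(-2.5150² + 1.2123²) = 2.7920 (running 5.7017)
  edge 3→4: √(-1.2297² + -2.2754²) = 2.5864 (running 8.2880)
  edge 4→5: √(-0.0446² + -2.8892²) = 2.8896 (running 11.1776)
  edge 5→6: √(2.1118² + -3.9697²) = 4.4965 (running 15.6741)
  edge 6→7: √(2.2610² + 0.6560²) = 2.3543 (running 18.0284)
  edge 7→8: √(1.3949² + 3.2904²) = 3.5739 (running 21.6023)
  edge 8→1: √(-0.0080² + 1.8347²) = 1.8347 (running 23.4370)
Perimeter = 23.4370

Perimeter at t=0.268: 23.4370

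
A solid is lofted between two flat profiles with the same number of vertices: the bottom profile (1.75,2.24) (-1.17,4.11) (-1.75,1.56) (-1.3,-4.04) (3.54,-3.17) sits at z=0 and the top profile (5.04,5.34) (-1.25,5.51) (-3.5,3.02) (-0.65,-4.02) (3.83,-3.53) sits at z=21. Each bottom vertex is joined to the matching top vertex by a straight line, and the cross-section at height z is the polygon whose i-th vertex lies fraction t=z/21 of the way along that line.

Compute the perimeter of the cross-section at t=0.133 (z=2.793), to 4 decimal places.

Perimeter at t=0.133: 23.1503

Cross-section at t=0.133: each vertex is (1-t)·p0[i] + t·p1[i].
  v1: (1-0.133)·(1.75,2.24) + 0.133·(5.04,5.34) = (2.1876,2.6523)
  v2: (1-0.133)·(-1.17,4.11) + 0.133·(-1.25,5.51) = (-1.1806,4.2962)
  v3: (1-0.133)·(-1.75,1.56) + 0.133·(-3.5,3.02) = (-1.9828,1.7542)
  v4: (1-0.133)·(-1.3,-4.04) + 0.133·(-0.65,-4.02) = (-1.2135,-4.0373)
  v5: (1-0.133)·(3.54,-3.17) + 0.133·(3.83,-3.53) = (3.5786,-3.2179)
Perimeter = Σ |v_{i+1} − v_i|:
  edge 1→2: √(-3.3682² + 1.6439²) = 3.7480 (running 3.7480)
  edge 2→3: √(-0.8021² + -2.5420²) = 2.6656 (running 6.4135)
  edge 3→4: √(0.7692² + -5.7915²) = 5.8424 (running 12.2559)
  edge 4→5: √(4.7921² + 0.8195²) = 4.8617 (running 17.1176)
  edge 5→1: √(-1.3910² + 5.8702²) = 6.0327 (running 23.1503)
Perimeter = 23.1503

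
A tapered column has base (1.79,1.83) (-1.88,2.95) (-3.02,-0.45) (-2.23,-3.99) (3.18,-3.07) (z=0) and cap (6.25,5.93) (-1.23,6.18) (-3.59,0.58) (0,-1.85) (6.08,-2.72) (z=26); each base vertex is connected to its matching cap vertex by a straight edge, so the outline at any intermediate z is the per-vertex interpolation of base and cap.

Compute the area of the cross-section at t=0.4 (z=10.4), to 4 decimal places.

Area at t=0.4: 43.9019

Cross-section at t=0.4: each vertex is (1-t)·p0[i] + t·p1[i].
  v1: (1-0.4)·(1.79,1.83) + 0.4·(6.25,5.93) = (3.5740,3.4700)
  v2: (1-0.4)·(-1.88,2.95) + 0.4·(-1.23,6.18) = (-1.6200,4.2420)
  v3: (1-0.4)·(-3.02,-0.45) + 0.4·(-3.59,0.58) = (-3.2480,-0.0380)
  v4: (1-0.4)·(-2.23,-3.99) + 0.4·(0,-1.85) = (-1.3380,-3.1340)
  v5: (1-0.4)·(3.18,-3.07) + 0.4·(6.08,-2.72) = (4.3400,-2.9300)
Shoelace sum Σ(x_i·y_{i+1} − x_{i+1}·y_i):
  i=1: 3.5740·4.2420 − -1.6200·3.4700 = +20.7823 (running +20.7823)
  i=2: -1.6200·-0.0380 − -3.2480·4.2420 = +13.8396 (running +34.6219)
  i=3: -3.2480·-3.1340 − -1.3380·-0.0380 = +10.1284 (running +44.7503)
  i=4: -1.3380·-2.9300 − 4.3400·-3.1340 = +17.5219 (running +62.2722)
  i=5: 4.3400·3.4700 − 3.5740·-2.9300 = +25.5316 (running +87.8038)
Area = |Σ|/2 = |87.8038|/2 = 43.9019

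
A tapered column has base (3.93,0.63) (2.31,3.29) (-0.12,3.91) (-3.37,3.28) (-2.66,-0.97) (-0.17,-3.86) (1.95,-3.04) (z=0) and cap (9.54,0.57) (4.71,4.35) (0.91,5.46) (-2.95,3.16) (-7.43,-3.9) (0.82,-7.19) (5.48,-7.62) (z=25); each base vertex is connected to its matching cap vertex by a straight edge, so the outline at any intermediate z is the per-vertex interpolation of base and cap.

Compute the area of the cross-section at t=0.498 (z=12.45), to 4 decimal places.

Cross-section at t=0.498: each vertex is (1-t)·p0[i] + t·p1[i].
  v1: (1-0.498)·(3.93,0.63) + 0.498·(9.54,0.57) = (6.7238,0.6001)
  v2: (1-0.498)·(2.31,3.29) + 0.498·(4.71,4.35) = (3.5052,3.8179)
  v3: (1-0.498)·(-0.12,3.91) + 0.498·(0.91,5.46) = (0.3929,4.6819)
  v4: (1-0.498)·(-3.37,3.28) + 0.498·(-2.95,3.16) = (-3.1608,3.2202)
  v5: (1-0.498)·(-2.66,-0.97) + 0.498·(-7.43,-3.9) = (-5.0355,-2.4291)
  v6: (1-0.498)·(-0.17,-3.86) + 0.498·(0.82,-7.19) = (0.3230,-5.5183)
  v7: (1-0.498)·(1.95,-3.04) + 0.498·(5.48,-7.62) = (3.7079,-5.3208)
Shoelace sum Σ(x_i·y_{i+1} − x_{i+1}·y_i):
  i=1: 6.7238·3.8179 − 3.5052·0.6001 = +23.5670 (running +23.5670)
  i=2: 3.5052·4.6819 − 0.3929·3.8179 = +14.9108 (running +38.4778)
  i=3: 0.3929·3.2202 − -3.1608·4.6819 = +16.0641 (running +54.5419)
  i=4: -3.1608·-2.4291 − -5.0355·3.2202 = +23.8935 (running +78.4355)
  i=5: -5.0355·-5.5183 − 0.3230·-2.4291 = +28.5720 (running +107.0075)
  i=6: 0.3230·-5.3208 − 3.7079·-5.5183 = +18.7429 (running +125.7504)
  i=7: 3.7079·0.6001 − 6.7238·-5.3208 = +38.0014 (running +163.7518)
Area = |Σ|/2 = |163.7518|/2 = 81.8759

Area at t=0.498: 81.8759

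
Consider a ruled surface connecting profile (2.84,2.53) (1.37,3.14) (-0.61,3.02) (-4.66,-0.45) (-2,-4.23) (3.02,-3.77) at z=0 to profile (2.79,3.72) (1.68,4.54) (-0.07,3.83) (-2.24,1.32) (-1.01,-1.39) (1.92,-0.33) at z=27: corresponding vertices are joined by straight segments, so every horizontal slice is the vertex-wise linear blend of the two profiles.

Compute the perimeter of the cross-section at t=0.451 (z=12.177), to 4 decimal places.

Perimeter at t=0.451: 21.1145

Cross-section at t=0.451: each vertex is (1-t)·p0[i] + t·p1[i].
  v1: (1-0.451)·(2.84,2.53) + 0.451·(2.79,3.72) = (2.8175,3.0667)
  v2: (1-0.451)·(1.37,3.14) + 0.451·(1.68,4.54) = (1.5098,3.7714)
  v3: (1-0.451)·(-0.61,3.02) + 0.451·(-0.07,3.83) = (-0.3665,3.3853)
  v4: (1-0.451)·(-4.66,-0.45) + 0.451·(-2.24,1.32) = (-3.5686,0.3483)
  v5: (1-0.451)·(-2,-4.23) + 0.451·(-1.01,-1.39) = (-1.5535,-2.9492)
  v6: (1-0.451)·(3.02,-3.77) + 0.451·(1.92,-0.33) = (2.5239,-2.2186)
Perimeter = Σ |v_{i+1} − v_i|:
  edge 1→2: √(-1.3076² + 0.7047²) = 1.4854 (running 1.4854)
  edge 2→3: √(-1.8763² + -0.3861²) = 1.9156 (running 3.4010)
  edge 3→4: √(-3.2021² + -3.0370²) = 4.4133 (running 7.8143)
  edge 4→5: √(2.0151² + -3.2974²) = 3.8644 (running 11.6787)
  edge 5→6: √(4.0774² + 0.7306²) = 4.1423 (running 15.8211)
  edge 6→1: √(0.2936² + 5.2852²) = 5.2934 (running 21.1145)
Perimeter = 21.1145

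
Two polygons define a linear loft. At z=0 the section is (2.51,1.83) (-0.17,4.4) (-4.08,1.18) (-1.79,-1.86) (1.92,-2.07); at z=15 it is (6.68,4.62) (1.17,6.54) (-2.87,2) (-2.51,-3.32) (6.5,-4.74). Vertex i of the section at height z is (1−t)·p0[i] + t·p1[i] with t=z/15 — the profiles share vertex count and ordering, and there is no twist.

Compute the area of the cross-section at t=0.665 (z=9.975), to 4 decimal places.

Area at t=0.665: 61.5042

Cross-section at t=0.665: each vertex is (1-t)·p0[i] + t·p1[i].
  v1: (1-0.665)·(2.51,1.83) + 0.665·(6.68,4.62) = (5.2830,3.6854)
  v2: (1-0.665)·(-0.17,4.4) + 0.665·(1.17,6.54) = (0.7211,5.8231)
  v3: (1-0.665)·(-4.08,1.18) + 0.665·(-2.87,2) = (-3.2753,1.7253)
  v4: (1-0.665)·(-1.79,-1.86) + 0.665·(-2.51,-3.32) = (-2.2688,-2.8309)
  v5: (1-0.665)·(1.92,-2.07) + 0.665·(6.5,-4.74) = (4.9657,-3.8456)
Shoelace sum Σ(x_i·y_{i+1} − x_{i+1}·y_i):
  i=1: 5.2830·5.8231 − 0.7211·3.6854 = +28.1062 (running +28.1062)
  i=2: 0.7211·1.7253 − -3.2753·5.8231 = +20.3168 (running +48.4230)
  i=3: -3.2753·-2.8309 − -2.2688·1.7253 = +13.1865 (running +61.6096)
  i=4: -2.2688·-3.8456 − 4.9657·-2.8309 = +22.7822 (running +84.3918)
  i=5: 4.9657·3.6854 − 5.2830·-3.8456 = +38.6166 (running +123.0083)
Area = |Σ|/2 = |123.0083|/2 = 61.5042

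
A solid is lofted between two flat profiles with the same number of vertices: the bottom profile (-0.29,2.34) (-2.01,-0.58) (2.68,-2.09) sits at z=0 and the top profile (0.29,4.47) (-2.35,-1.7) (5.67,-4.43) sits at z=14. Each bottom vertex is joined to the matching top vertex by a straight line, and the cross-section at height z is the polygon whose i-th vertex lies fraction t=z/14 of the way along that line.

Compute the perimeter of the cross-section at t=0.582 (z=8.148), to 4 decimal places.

Perimeter at t=0.582: 20.5841

Cross-section at t=0.582: each vertex is (1-t)·p0[i] + t·p1[i].
  v1: (1-0.582)·(-0.29,2.34) + 0.582·(0.29,4.47) = (0.0476,3.5797)
  v2: (1-0.582)·(-2.01,-0.58) + 0.582·(-2.35,-1.7) = (-2.2079,-1.2318)
  v3: (1-0.582)·(2.68,-2.09) + 0.582·(5.67,-4.43) = (4.4202,-3.4519)
Perimeter = Σ |v_{i+1} − v_i|:
  edge 1→2: √(-2.2554² + -4.8115²) = 5.3139 (running 5.3139)
  edge 2→3: √(6.6281² + -2.2200²) = 6.9900 (running 12.3039)
  edge 3→1: √(-4.3726² + 7.0315²) = 8.2802 (running 20.5841)
Perimeter = 20.5841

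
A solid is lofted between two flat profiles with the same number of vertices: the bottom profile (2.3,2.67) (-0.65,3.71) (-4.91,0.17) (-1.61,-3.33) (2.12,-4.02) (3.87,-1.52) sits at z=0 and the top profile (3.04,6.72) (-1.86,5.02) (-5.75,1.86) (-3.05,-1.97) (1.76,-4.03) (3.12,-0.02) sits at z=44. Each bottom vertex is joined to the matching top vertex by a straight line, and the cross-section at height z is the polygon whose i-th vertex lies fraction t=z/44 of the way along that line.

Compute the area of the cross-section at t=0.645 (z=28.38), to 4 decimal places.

Area at t=0.645: 53.3368

Cross-section at t=0.645: each vertex is (1-t)·p0[i] + t·p1[i].
  v1: (1-0.645)·(2.3,2.67) + 0.645·(3.04,6.72) = (2.7773,5.2822)
  v2: (1-0.645)·(-0.65,3.71) + 0.645·(-1.86,5.02) = (-1.4304,4.5549)
  v3: (1-0.645)·(-4.91,0.17) + 0.645·(-5.75,1.86) = (-5.4518,1.2600)
  v4: (1-0.645)·(-1.61,-3.33) + 0.645·(-3.05,-1.97) = (-2.5388,-2.4528)
  v5: (1-0.645)·(2.12,-4.02) + 0.645·(1.76,-4.03) = (1.8878,-4.0265)
  v6: (1-0.645)·(3.87,-1.52) + 0.645·(3.12,-0.02) = (3.3862,-0.5525)
Shoelace sum Σ(x_i·y_{i+1} − x_{i+1}·y_i):
  i=1: 2.7773·4.5549 − -1.4304·5.2822 = +20.2065 (running +20.2065)
  i=2: -1.4304·1.2600 − -5.4518·4.5549 = +23.0302 (running +43.2367)
  i=3: -5.4518·-2.4528 − -2.5388·1.2600 = +16.5712 (running +59.8079)
  i=4: -2.5388·-4.0265 − 1.8878·-2.4528 = +14.8527 (running +74.6606)
  i=5: 1.8878·-0.5525 − 3.3862·-4.0265 = +12.5916 (running +87.2522)
  i=6: 3.3862·5.2822 − 2.7773·-0.5525 = +19.4215 (running +106.6737)
Area = |Σ|/2 = |106.6737|/2 = 53.3368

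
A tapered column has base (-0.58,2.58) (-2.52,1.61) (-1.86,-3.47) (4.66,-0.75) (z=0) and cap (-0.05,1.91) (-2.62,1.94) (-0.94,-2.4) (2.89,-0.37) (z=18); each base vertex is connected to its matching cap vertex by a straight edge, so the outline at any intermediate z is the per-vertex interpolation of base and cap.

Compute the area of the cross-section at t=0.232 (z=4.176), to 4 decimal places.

Cross-section at t=0.232: each vertex is (1-t)·p0[i] + t·p1[i].
  v1: (1-0.232)·(-0.58,2.58) + 0.232·(-0.05,1.91) = (-0.4570,2.4246)
  v2: (1-0.232)·(-2.52,1.61) + 0.232·(-2.62,1.94) = (-2.5432,1.6866)
  v3: (1-0.232)·(-1.86,-3.47) + 0.232·(-0.94,-2.4) = (-1.6466,-3.2218)
  v4: (1-0.232)·(4.66,-0.75) + 0.232·(2.89,-0.37) = (4.2494,-0.6618)
Shoelace sum Σ(x_i·y_{i+1} − x_{i+1}·y_i):
  i=1: -0.4570·1.6866 − -2.5432·2.4246 = +5.3953 (running +5.3953)
  i=2: -2.5432·-3.2218 − -1.6466·1.6866 = +10.9706 (running +16.3659)
  i=3: -1.6466·-0.6618 − 4.2494·-3.2218 = +14.7802 (running +31.1461)
  i=4: 4.2494·2.4246 − -0.4570·-0.6618 = +10.0003 (running +41.1464)
Area = |Σ|/2 = |41.1464|/2 = 20.5732

Area at t=0.232: 20.5732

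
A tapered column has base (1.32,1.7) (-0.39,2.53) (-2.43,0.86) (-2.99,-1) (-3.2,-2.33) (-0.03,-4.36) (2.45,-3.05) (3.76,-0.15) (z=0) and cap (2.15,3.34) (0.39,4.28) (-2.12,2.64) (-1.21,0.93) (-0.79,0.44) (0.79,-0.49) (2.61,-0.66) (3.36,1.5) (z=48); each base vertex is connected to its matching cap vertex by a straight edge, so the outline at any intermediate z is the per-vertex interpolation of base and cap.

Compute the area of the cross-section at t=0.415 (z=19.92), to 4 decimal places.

Area at t=0.415: 24.1834

Cross-section at t=0.415: each vertex is (1-t)·p0[i] + t·p1[i].
  v1: (1-0.415)·(1.32,1.7) + 0.415·(2.15,3.34) = (1.6644,2.3806)
  v2: (1-0.415)·(-0.39,2.53) + 0.415·(0.39,4.28) = (-0.0663,3.2562)
  v3: (1-0.415)·(-2.43,0.86) + 0.415·(-2.12,2.64) = (-2.3014,1.5987)
  v4: (1-0.415)·(-2.99,-1) + 0.415·(-1.21,0.93) = (-2.2513,-0.1990)
  v5: (1-0.415)·(-3.2,-2.33) + 0.415·(-0.79,0.44) = (-2.1998,-1.1804)
  v6: (1-0.415)·(-0.03,-4.36) + 0.415·(0.79,-0.49) = (0.3103,-2.7540)
  v7: (1-0.415)·(2.45,-3.05) + 0.415·(2.61,-0.66) = (2.5164,-2.0581)
  v8: (1-0.415)·(3.76,-0.15) + 0.415·(3.36,1.5) = (3.5940,0.5347)
Shoelace sum Σ(x_i·y_{i+1} − x_{i+1}·y_i):
  i=1: 1.6644·3.2562 − -0.0663·2.3806 = +5.5777 (running +5.5777)
  i=2: -0.0663·1.5987 − -2.3014·3.2562 = +7.3878 (running +12.9655)
  i=3: -2.3014·-0.1990 − -2.2513·1.5987 = +4.0572 (running +17.0227)
  i=4: -2.2513·-1.1804 − -2.1998·-0.1990 = +2.2197 (running +19.2424)
  i=5: -2.1998·-2.7540 − 0.3103·-1.1804 = +6.4246 (running +25.6670)
  i=6: 0.3103·-2.0581 − 2.5164·-2.7540 = +6.2914 (running +31.9583)
  i=7: 2.5164·0.5347 − 3.5940·-2.0581 = +8.7426 (running +40.7010)
  i=8: 3.5940·2.3806 − 1.6644·0.5347 = +7.6658 (running +48.3668)
Area = |Σ|/2 = |48.3668|/2 = 24.1834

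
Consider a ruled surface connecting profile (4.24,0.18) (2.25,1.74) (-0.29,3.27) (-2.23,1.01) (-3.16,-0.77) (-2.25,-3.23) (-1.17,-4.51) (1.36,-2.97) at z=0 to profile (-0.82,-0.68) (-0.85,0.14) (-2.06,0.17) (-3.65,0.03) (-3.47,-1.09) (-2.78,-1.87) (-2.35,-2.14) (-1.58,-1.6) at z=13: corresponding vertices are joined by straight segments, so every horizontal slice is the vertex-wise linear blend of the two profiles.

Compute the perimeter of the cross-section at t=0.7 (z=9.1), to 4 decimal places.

Perimeter at t=0.7: 12.0807

Cross-section at t=0.7: each vertex is (1-t)·p0[i] + t·p1[i].
  v1: (1-0.7)·(4.24,0.18) + 0.7·(-0.82,-0.68) = (0.6980,-0.4220)
  v2: (1-0.7)·(2.25,1.74) + 0.7·(-0.85,0.14) = (0.0800,0.6200)
  v3: (1-0.7)·(-0.29,3.27) + 0.7·(-2.06,0.17) = (-1.5290,1.1000)
  v4: (1-0.7)·(-2.23,1.01) + 0.7·(-3.65,0.03) = (-3.2240,0.3240)
  v5: (1-0.7)·(-3.16,-0.77) + 0.7·(-3.47,-1.09) = (-3.3770,-0.9940)
  v6: (1-0.7)·(-2.25,-3.23) + 0.7·(-2.78,-1.87) = (-2.6210,-2.2780)
  v7: (1-0.7)·(-1.17,-4.51) + 0.7·(-2.35,-2.14) = (-1.9960,-2.8510)
  v8: (1-0.7)·(1.36,-2.97) + 0.7·(-1.58,-1.6) = (-0.6980,-2.0110)
Perimeter = Σ |v_{i+1} − v_i|:
  edge 1→2: √(-0.6180² + 1.0420²) = 1.2115 (running 1.2115)
  edge 2→3: √(-1.6090² + 0.4800²) = 1.6791 (running 2.8906)
  edge 3→4: √(-1.6950² + -0.7760²) = 1.8642 (running 4.7547)
  edge 4→5: √(-0.1530² + -1.3180²) = 1.3269 (running 6.0816)
  edge 5→6: √(0.7560² + -1.2840²) = 1.4900 (running 7.5716)
  edge 6→7: √(0.6250² + -0.5730²) = 0.8479 (running 8.4195)
  edge 7→8: √(1.2980² + 0.8400²) = 1.5461 (running 9.9656)
  edge 8→1: √(1.3960² + 1.5890²) = 2.1151 (running 12.0807)
Perimeter = 12.0807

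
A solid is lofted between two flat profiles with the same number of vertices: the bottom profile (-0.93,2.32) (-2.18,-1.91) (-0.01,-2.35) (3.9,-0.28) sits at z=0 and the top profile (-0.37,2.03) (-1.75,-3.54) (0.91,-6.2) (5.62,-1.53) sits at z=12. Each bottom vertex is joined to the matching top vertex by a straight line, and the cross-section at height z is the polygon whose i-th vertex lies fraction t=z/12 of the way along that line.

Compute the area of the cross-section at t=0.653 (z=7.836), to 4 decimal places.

Cross-section at t=0.653: each vertex is (1-t)·p0[i] + t·p1[i].
  v1: (1-0.653)·(-0.93,2.32) + 0.653·(-0.37,2.03) = (-0.5643,2.1306)
  v2: (1-0.653)·(-2.18,-1.91) + 0.653·(-1.75,-3.54) = (-1.8992,-2.9744)
  v3: (1-0.653)·(-0.01,-2.35) + 0.653·(0.91,-6.2) = (0.5908,-4.8641)
  v4: (1-0.653)·(3.9,-0.28) + 0.653·(5.62,-1.53) = (5.0232,-1.0962)
Shoelace sum Σ(x_i·y_{i+1} − x_{i+1}·y_i):
  i=1: -0.5643·-2.9744 − -1.8992·2.1306 = +5.7250 (running +5.7250)
  i=2: -1.8992·-4.8641 − 0.5908·-2.9744 = +10.9950 (running +16.7200)
  i=3: 0.5908·-1.0962 − 5.0232·-4.8641 = +23.7853 (running +40.5053)
  i=4: 5.0232·2.1306 − -0.5643·-1.0962 = +10.0839 (running +50.5892)
Area = |Σ|/2 = |50.5892|/2 = 25.2946

Area at t=0.653: 25.2946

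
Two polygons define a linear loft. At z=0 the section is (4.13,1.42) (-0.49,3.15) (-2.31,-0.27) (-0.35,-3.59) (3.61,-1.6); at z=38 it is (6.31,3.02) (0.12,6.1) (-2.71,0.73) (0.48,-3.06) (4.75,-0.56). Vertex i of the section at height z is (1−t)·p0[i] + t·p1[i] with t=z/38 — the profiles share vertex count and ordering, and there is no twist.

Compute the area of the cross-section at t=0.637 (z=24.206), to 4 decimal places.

Cross-section at t=0.637: each vertex is (1-t)·p0[i] + t·p1[i].
  v1: (1-0.637)·(4.13,1.42) + 0.637·(6.31,3.02) = (5.5187,2.4392)
  v2: (1-0.637)·(-0.49,3.15) + 0.637·(0.12,6.1) = (-0.1014,5.0291)
  v3: (1-0.637)·(-2.31,-0.27) + 0.637·(-2.71,0.73) = (-2.5648,0.3670)
  v4: (1-0.637)·(-0.35,-3.59) + 0.637·(0.48,-3.06) = (0.1787,-3.2524)
  v5: (1-0.637)·(3.61,-1.6) + 0.637·(4.75,-0.56) = (4.3362,-0.9375)
Shoelace sum Σ(x_i·y_{i+1} − x_{i+1}·y_i):
  i=1: 5.5187·5.0291 − -0.1014·2.4392 = +28.0016 (running +28.0016)
  i=2: -0.1014·0.3670 − -2.5648·5.0291 = +12.8615 (running +40.8631)
  i=3: -2.5648·-3.2524 − 0.1787·0.3670 = +8.2761 (running +49.1393)
  i=4: 0.1787·-0.9375 − 4.3362·-3.2524 = +13.9354 (running +63.0747)
  i=5: 4.3362·2.4392 − 5.5187·-0.9375 = +15.7507 (running +78.8253)
Area = |Σ|/2 = |78.8253|/2 = 39.4127

Area at t=0.637: 39.4127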